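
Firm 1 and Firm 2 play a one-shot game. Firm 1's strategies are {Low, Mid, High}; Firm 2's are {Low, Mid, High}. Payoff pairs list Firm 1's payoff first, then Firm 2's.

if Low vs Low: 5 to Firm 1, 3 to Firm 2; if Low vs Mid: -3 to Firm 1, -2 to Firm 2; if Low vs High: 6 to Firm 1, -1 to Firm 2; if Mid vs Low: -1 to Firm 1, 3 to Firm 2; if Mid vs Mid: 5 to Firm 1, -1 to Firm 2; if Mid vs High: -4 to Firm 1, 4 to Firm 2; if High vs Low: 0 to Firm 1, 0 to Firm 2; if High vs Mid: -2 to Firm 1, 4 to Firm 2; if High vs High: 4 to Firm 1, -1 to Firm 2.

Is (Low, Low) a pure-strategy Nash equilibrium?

Yes

Holding Firm 2 at Low: Firm 1 gets 5 from Low, versus -1 from Mid, 0 from High. No profitable deviation for Firm 1.
Holding Firm 1 at Low: Firm 2 gets 3 from Low, versus -2 from Mid, -1 from High. No profitable deviation for Firm 2 either.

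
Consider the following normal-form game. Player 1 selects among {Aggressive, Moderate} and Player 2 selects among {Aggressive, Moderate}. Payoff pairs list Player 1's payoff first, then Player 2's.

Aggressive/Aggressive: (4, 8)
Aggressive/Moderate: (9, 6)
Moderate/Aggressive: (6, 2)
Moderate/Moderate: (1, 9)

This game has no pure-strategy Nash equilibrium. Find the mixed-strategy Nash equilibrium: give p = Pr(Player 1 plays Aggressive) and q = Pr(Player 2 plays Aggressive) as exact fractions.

Each player's mixing probability is pinned down by making the *other* player indifferent.
Player 2 indifferent between Aggressive and Moderate: p·8 + (1−p)·2 = p·6 + (1−p)·9 ⟹ 2 + 6p = 9 + (-3)p ⟹ p = 7/9.
Player 1 indifferent between Aggressive and Moderate: q·4 + (1−q)·9 = q·6 + (1−q)·1 ⟹ 9 + (-5)q = 1 + 5q ⟹ q = 4/5.

p = 7/9, q = 4/5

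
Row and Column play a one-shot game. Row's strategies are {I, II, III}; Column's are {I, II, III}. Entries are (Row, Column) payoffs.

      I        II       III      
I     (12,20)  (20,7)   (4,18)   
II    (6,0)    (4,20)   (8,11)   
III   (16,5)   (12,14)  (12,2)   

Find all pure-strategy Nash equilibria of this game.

There is no pure-strategy Nash equilibrium

Check mutual best responses: a cell is a NE iff neither player can gain by unilaterally deviating.
Row's best responses — vs I: III (payoff 16); vs II: I (payoff 20); vs III: III (payoff 12).
Column's best responses — vs I: I (payoff 20); vs II: II (payoff 20); vs III: II (payoff 14).
No cell has both players best-responding. For instance, Row's best reply to III is III, but against III Column prefers II over III.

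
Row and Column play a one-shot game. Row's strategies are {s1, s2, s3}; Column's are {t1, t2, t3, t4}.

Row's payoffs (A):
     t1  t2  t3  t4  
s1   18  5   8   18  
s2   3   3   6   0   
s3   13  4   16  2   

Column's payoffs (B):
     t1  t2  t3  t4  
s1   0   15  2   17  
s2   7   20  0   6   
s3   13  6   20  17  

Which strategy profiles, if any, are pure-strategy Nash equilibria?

(s1, t4) and (s3, t3)

A profile is a Nash equilibrium when each player is best-responding to the other.
Row's best responses — vs t1: s1 (payoff 18); vs t2: s1 (payoff 5); vs t3: s3 (payoff 16); vs t4: s1 (payoff 18).
Column's best responses — vs s1: t4 (payoff 17); vs s2: t2 (payoff 20); vs s3: t3 (payoff 20).
Mutual best responses occur at (s1, t4) and (s3, t3); at each, neither player gains by switching.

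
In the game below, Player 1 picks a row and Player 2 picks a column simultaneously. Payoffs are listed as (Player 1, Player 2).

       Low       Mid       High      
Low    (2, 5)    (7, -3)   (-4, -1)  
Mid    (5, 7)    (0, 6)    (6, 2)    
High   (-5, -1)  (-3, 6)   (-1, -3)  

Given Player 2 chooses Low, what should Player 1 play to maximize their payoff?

With Player 2 fixed at Low, Player 1's payoffs are: Low → 2, Mid → 5, High → -5.
The maximum is 5, achieved by Mid.

Mid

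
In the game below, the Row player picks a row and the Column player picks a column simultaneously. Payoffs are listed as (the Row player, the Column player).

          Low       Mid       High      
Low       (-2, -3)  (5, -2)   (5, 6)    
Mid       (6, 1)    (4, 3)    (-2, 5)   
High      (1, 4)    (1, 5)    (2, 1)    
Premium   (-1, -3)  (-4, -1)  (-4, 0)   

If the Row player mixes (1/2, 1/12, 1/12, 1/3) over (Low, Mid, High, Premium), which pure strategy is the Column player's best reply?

The Column player's best reply maximizes expected payoff against the mix.
Low: (1/2)·(-3) + (1/12)·1 + (1/12)·4 + (1/3)·(-3) = -25/12
Mid: (1/2)·(-2) + (1/12)·3 + (1/12)·5 + (1/3)·(-1) = -2/3
High: (1/2)·6 + (1/12)·5 + (1/12)·1 + (1/3)·0 = 7/2
Highest expected payoff is 7/2, from High.

High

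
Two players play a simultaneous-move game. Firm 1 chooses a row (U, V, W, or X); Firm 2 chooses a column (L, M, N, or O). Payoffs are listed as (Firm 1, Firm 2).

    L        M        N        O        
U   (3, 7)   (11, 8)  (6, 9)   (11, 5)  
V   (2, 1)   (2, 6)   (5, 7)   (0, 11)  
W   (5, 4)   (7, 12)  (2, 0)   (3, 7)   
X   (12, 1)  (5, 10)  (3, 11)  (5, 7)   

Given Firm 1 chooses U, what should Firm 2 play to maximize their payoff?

With Firm 1 fixed at U, Firm 2's payoffs are: L → 7, M → 8, N → 9, O → 5.
The maximum is 9, achieved by N.

N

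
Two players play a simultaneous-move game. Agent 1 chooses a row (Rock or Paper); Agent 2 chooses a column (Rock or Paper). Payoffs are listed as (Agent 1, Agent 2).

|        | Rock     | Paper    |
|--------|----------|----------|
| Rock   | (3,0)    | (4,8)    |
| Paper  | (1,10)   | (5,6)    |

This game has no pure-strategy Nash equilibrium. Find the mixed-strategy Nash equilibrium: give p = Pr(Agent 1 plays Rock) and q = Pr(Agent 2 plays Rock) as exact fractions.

Each player's mixing probability is pinned down by making the *other* player indifferent.
Agent 2 indifferent between Rock and Paper: p·0 + (1−p)·10 = p·8 + (1−p)·6 ⟹ 10 + (-10)p = 6 + 2p ⟹ p = 1/3.
Agent 1 indifferent between Rock and Paper: q·3 + (1−q)·4 = q·1 + (1−q)·5 ⟹ 4 + (-1)q = 5 + (-4)q ⟹ q = 1/3.

p = 1/3, q = 1/3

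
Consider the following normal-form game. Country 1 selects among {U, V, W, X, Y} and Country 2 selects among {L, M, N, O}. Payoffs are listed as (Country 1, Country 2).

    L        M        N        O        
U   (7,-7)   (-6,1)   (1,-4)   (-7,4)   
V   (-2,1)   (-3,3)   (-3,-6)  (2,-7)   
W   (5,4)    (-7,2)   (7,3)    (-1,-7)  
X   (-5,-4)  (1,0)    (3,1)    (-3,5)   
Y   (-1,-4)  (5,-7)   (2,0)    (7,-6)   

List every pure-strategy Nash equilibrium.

A profile is a Nash equilibrium when each player is best-responding to the other.
Country 1's best responses — vs L: U (payoff 7); vs M: Y (payoff 5); vs N: W (payoff 7); vs O: Y (payoff 7).
Country 2's best responses — vs U: O (payoff 4); vs V: M (payoff 3); vs W: L (payoff 4); vs X: O (payoff 5); vs Y: N (payoff 0).
No cell has both players best-responding. For instance, Country 1's best reply to L is U, but against U Country 2 prefers O over L.

There is no pure-strategy Nash equilibrium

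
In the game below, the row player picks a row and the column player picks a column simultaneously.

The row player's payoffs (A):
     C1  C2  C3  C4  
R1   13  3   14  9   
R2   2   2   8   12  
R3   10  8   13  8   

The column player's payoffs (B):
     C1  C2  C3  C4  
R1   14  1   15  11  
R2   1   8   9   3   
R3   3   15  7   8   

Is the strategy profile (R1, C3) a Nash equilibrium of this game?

Yes

Holding the column player at C3: the row player gets 14 from R1, versus 8 from R2, 13 from R3. No profitable deviation for the row player.
Holding the row player at R1: the column player gets 15 from C3, versus 14 from C1, 1 from C2, 11 from C4. No profitable deviation for the column player either.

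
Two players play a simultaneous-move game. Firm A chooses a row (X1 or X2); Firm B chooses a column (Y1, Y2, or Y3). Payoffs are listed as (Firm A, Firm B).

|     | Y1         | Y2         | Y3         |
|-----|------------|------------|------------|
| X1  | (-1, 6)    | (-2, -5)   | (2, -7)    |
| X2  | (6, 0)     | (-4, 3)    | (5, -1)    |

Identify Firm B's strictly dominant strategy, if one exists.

None

A strategy is strictly dominant if it gives Firm B a strictly higher payoff than every other strategy, against every choice by the opponent.
Y1 is not dominant: against X2, Y2 gives 3 > 0.
Y2 is not dominant: against X1, Y1 gives 6 > -5.
Y3 is not dominant: against X1, Y1 gives 6 > -7.
No single strategy is best against every opponent action.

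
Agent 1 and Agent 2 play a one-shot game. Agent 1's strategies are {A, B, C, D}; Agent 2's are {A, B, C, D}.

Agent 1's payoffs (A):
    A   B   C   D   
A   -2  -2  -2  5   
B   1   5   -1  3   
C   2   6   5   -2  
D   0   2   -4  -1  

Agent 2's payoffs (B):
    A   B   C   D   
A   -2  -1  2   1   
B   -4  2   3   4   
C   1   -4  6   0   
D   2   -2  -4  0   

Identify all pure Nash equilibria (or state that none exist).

Find each player's best response to every opponent strategy; NE are the intersections.
Agent 1's best responses — vs A: C (payoff 2); vs B: C (payoff 6); vs C: C (payoff 5); vs D: A (payoff 5).
Agent 2's best responses — vs A: C (payoff 2); vs B: D (payoff 4); vs C: C (payoff 6); vs D: A (payoff 2).
The only mutual best response is (C, C); neither player gains by switching there.

(C, C)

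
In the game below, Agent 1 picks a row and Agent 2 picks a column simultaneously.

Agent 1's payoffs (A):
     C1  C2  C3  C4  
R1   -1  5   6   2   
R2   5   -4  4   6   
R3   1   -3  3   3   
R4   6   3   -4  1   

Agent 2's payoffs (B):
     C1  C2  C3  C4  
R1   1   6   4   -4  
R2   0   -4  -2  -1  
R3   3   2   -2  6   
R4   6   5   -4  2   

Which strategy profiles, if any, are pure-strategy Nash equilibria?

Check mutual best responses: a cell is a NE iff neither player can gain by unilaterally deviating.
Agent 1's best responses — vs C1: R4 (payoff 6); vs C2: R1 (payoff 5); vs C3: R1 (payoff 6); vs C4: R2 (payoff 6).
Agent 2's best responses — vs R1: C2 (payoff 6); vs R2: C1 (payoff 0); vs R3: C4 (payoff 6); vs R4: C1 (payoff 6).
Mutual best responses occur at (R1, C2) and (R4, C1); at each, neither player gains by switching.

(R1, C2) and (R4, C1)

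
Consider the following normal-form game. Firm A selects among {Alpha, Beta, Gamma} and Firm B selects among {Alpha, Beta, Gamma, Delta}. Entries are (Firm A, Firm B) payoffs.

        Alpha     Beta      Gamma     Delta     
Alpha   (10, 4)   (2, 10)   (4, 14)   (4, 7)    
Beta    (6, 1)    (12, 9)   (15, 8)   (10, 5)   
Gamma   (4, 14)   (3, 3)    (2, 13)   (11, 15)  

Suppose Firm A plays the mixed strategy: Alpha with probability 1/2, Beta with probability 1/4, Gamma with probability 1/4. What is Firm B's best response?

Gamma

Firm B's best reply maximizes expected payoff against the mix.
Alpha: (1/2)·4 + (1/4)·1 + (1/4)·14 = 23/4
Beta: (1/2)·10 + (1/4)·9 + (1/4)·3 = 8
Gamma: (1/2)·14 + (1/4)·8 + (1/4)·13 = 49/4
Delta: (1/2)·7 + (1/4)·5 + (1/4)·15 = 17/2
Highest expected payoff is 49/4, from Gamma.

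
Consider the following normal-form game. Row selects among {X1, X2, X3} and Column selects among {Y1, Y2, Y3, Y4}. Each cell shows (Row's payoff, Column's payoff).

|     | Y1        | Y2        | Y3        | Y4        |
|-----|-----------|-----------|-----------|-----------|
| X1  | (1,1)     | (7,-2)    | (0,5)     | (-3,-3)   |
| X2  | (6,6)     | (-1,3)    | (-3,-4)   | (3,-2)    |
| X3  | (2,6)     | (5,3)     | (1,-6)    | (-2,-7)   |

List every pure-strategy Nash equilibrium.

Find each player's best response to every opponent strategy; NE are the intersections.
Row's best responses — vs Y1: X2 (payoff 6); vs Y2: X1 (payoff 7); vs Y3: X3 (payoff 1); vs Y4: X2 (payoff 3).
Column's best responses — vs X1: Y3 (payoff 5); vs X2: Y1 (payoff 6); vs X3: Y1 (payoff 6).
The only mutual best response is (X2, Y1); neither player gains by switching there.

(X2, Y1)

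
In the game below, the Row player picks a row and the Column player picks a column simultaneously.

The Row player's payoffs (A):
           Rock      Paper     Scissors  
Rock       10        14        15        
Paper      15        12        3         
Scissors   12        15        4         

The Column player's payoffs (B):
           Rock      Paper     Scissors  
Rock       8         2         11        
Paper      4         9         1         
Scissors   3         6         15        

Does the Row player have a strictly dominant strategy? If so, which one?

A strategy is strictly dominant if it gives the Row player a strictly higher payoff than every other strategy, against every choice by the opponent.
Rock is not dominant: against Rock, Paper gives 15 > 10.
Paper is not dominant: against Paper, Rock gives 14 > 12.
Scissors is not dominant: against Rock, Paper gives 15 > 12.
No single strategy is best against every opponent action.

No strictly dominant strategy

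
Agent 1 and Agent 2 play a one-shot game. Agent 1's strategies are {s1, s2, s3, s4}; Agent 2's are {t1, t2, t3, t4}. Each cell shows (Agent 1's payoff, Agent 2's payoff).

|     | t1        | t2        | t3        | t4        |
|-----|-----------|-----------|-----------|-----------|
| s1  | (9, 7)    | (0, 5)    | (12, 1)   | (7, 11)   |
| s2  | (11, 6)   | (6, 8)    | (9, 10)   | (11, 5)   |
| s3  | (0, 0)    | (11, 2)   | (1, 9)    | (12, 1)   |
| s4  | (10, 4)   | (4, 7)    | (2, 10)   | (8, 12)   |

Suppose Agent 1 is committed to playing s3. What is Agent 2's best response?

t3

With Agent 1 fixed at s3, Agent 2's payoffs are: t1 → 0, t2 → 2, t3 → 9, t4 → 1.
The maximum is 9, achieved by t3.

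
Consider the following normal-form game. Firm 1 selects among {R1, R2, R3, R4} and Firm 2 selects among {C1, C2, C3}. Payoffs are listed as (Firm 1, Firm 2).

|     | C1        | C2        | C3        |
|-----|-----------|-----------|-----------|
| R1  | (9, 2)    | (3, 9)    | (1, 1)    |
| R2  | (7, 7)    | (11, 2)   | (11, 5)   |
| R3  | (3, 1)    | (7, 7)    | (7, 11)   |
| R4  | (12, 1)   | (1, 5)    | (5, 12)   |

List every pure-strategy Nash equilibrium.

No pure-strategy Nash equilibrium

A profile is a Nash equilibrium when each player is best-responding to the other.
Firm 1's best responses — vs C1: R4 (payoff 12); vs C2: R2 (payoff 11); vs C3: R2 (payoff 11).
Firm 2's best responses — vs R1: C2 (payoff 9); vs R2: C1 (payoff 7); vs R3: C3 (payoff 11); vs R4: C3 (payoff 12).
No cell has both players best-responding. For instance, Firm 1's best reply to C3 is R2, but against R2 Firm 2 prefers C1 over C3.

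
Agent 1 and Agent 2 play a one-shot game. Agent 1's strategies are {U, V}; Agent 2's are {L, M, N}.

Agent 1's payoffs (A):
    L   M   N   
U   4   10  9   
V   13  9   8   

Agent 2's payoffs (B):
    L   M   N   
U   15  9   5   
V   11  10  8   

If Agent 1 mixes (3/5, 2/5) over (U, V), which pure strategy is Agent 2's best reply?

Compute Agent 2's expected payoff from each pure strategy against the given mix.
L: (3/5)·15 + (2/5)·11 = 67/5
M: (3/5)·9 + (2/5)·10 = 47/5
N: (3/5)·5 + (2/5)·8 = 31/5
Highest expected payoff is 67/5, from L.

L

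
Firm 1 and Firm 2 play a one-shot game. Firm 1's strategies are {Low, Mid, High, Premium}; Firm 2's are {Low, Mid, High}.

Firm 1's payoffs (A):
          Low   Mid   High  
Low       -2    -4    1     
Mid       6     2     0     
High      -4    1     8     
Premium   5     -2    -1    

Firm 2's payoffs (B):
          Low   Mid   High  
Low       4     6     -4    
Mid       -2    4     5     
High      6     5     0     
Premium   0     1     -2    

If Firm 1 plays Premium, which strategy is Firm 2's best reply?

With Firm 1 fixed at Premium, Firm 2's payoffs are: Low → 0, Mid → 1, High → -2.
The maximum is 1, achieved by Mid.

Mid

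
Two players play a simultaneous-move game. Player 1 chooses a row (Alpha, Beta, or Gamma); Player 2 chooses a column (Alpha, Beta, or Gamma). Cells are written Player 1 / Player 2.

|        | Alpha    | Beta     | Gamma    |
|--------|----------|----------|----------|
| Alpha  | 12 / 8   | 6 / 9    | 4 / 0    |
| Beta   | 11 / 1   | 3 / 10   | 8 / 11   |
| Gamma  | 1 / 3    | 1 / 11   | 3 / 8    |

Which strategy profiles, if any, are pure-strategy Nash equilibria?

Check mutual best responses: a cell is a NE iff neither player can gain by unilaterally deviating.
Player 1's best responses — vs Alpha: Alpha (payoff 12); vs Beta: Alpha (payoff 6); vs Gamma: Beta (payoff 8).
Player 2's best responses — vs Alpha: Beta (payoff 9); vs Beta: Gamma (payoff 11); vs Gamma: Beta (payoff 11).
Mutual best responses occur at (Alpha, Beta) and (Beta, Gamma); at each, neither player gains by switching.

(Alpha, Beta) and (Beta, Gamma)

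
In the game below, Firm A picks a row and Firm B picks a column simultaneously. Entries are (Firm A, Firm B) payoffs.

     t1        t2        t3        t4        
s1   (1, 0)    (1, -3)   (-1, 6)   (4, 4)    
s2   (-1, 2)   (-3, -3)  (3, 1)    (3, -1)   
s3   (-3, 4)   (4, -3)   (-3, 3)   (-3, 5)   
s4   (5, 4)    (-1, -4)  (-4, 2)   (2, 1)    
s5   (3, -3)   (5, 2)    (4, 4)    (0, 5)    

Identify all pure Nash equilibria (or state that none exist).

A profile is a Nash equilibrium when each player is best-responding to the other.
Firm A's best responses — vs t1: s4 (payoff 5); vs t2: s5 (payoff 5); vs t3: s5 (payoff 4); vs t4: s1 (payoff 4).
Firm B's best responses — vs s1: t3 (payoff 6); vs s2: t1 (payoff 2); vs s3: t4 (payoff 5); vs s4: t1 (payoff 4); vs s5: t4 (payoff 5).
The only mutual best response is (s4, t1); neither player gains by switching there.

(s4, t1)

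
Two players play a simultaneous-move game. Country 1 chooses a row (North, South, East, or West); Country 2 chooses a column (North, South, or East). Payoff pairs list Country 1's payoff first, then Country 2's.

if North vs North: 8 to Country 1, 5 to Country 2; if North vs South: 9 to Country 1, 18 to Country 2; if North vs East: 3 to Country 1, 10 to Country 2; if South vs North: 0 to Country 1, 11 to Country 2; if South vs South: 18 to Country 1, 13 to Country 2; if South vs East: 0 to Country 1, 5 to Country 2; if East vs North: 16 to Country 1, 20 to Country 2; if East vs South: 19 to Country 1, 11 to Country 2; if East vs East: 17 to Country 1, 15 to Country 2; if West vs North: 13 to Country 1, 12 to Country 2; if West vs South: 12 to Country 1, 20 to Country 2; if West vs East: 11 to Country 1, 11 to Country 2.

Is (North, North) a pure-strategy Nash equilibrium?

Holding Country 2 at North: Country 1 gets 8 from North but could get 16 by switching to East. Country 1 has a profitable deviation.

No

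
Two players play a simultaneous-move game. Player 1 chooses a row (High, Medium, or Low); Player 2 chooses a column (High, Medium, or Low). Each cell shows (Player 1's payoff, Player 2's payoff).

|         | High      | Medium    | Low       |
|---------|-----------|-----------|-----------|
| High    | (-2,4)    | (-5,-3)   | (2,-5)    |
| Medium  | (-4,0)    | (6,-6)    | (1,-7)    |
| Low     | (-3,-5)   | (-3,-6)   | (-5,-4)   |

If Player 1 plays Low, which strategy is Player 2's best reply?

Low

With Player 1 fixed at Low, Player 2's payoffs are: High → -5, Medium → -6, Low → -4.
The maximum is -4, achieved by Low.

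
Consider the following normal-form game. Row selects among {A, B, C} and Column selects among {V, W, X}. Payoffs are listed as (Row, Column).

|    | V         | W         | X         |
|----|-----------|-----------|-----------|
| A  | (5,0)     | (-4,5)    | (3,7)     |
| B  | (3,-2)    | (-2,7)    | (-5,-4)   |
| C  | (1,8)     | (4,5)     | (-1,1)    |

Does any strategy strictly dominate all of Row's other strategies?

Check whether one of Row's strategies beats all alternatives regardless of what the opponent does.
A is not dominant: against W, B gives -2 > -4.
B is not dominant: against V, A gives 5 > 3.
C is not dominant: against V, A gives 5 > 1.
No single strategy is best against every opponent action.

None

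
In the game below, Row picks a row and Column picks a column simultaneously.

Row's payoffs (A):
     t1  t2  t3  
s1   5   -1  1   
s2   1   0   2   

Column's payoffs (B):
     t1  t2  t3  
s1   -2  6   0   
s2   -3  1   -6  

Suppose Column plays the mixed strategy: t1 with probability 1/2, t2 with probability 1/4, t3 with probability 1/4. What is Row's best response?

s1

Row's best reply maximizes expected payoff against the mix.
s1: (1/2)·5 + (1/4)·(-1) + (1/4)·1 = 5/2
s2: (1/2)·1 + (1/4)·0 + (1/4)·2 = 1
Highest expected payoff is 5/2, from s1.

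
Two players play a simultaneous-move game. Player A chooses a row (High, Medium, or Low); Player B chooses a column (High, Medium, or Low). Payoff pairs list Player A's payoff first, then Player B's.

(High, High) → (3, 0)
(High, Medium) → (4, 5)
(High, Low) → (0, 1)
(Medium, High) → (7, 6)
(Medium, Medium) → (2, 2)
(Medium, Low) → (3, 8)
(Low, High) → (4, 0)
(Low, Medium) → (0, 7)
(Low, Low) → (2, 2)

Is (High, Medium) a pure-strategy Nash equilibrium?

Holding Player B at Medium: Player A gets 4 from High, versus 2 from Medium, 0 from Low. No profitable deviation for Player A.
Holding Player A at High: Player B gets 5 from Medium, versus 0 from High, 1 from Low. No profitable deviation for Player B either.

Yes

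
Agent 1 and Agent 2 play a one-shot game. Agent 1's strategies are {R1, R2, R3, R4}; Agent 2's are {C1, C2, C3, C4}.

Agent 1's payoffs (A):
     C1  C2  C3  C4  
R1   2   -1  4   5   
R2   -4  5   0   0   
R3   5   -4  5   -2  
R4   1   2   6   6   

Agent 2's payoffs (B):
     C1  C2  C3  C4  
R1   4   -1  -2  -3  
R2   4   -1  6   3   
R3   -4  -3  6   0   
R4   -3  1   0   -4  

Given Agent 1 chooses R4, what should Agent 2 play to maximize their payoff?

C2

With Agent 1 fixed at R4, Agent 2's payoffs are: C1 → -3, C2 → 1, C3 → 0, C4 → -4.
The maximum is 1, achieved by C2.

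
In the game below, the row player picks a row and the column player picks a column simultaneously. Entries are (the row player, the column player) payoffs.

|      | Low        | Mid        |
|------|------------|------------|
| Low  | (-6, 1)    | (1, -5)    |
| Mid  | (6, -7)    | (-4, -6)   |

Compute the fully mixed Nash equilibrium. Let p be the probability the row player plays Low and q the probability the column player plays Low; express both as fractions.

Each player's mixing probability is pinned down by making the *other* player indifferent.
The column player indifferent between Low and Mid: p·1 + (1−p)·(-7) = p·(-5) + (1−p)·(-6) ⟹ (-7) + 8p = (-6) + 1p ⟹ p = 1/7.
The row player indifferent between Low and Mid: q·(-6) + (1−q)·1 = q·6 + (1−q)·(-4) ⟹ 1 + (-7)q = (-4) + 10q ⟹ q = 5/17.

p = 1/7, q = 5/17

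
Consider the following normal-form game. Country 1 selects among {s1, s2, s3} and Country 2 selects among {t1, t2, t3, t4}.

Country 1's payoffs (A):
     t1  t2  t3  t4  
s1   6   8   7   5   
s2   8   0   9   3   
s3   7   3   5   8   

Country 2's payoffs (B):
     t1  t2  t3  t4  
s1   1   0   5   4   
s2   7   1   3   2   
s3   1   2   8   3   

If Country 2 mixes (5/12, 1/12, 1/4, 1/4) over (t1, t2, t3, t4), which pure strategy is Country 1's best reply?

s3

Country 1's best reply maximizes expected payoff against the mix.
s1: (5/12)·6 + (1/12)·8 + (1/4)·7 + (1/4)·5 = 37/6
s2: (5/12)·8 + (1/12)·0 + (1/4)·9 + (1/4)·3 = 19/3
s3: (5/12)·7 + (1/12)·3 + (1/4)·5 + (1/4)·8 = 77/12
Highest expected payoff is 77/12, from s3.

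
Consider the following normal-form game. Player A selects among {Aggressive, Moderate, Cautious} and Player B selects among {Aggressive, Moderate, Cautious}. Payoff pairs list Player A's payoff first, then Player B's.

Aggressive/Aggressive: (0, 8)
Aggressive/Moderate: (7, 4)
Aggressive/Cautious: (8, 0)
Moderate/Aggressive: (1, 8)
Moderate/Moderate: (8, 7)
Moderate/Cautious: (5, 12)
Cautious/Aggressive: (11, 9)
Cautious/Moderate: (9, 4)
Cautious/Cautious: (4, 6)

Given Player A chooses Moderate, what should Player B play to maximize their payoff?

With Player A fixed at Moderate, Player B's payoffs are: Aggressive → 8, Moderate → 7, Cautious → 12.
The maximum is 12, achieved by Cautious.

Cautious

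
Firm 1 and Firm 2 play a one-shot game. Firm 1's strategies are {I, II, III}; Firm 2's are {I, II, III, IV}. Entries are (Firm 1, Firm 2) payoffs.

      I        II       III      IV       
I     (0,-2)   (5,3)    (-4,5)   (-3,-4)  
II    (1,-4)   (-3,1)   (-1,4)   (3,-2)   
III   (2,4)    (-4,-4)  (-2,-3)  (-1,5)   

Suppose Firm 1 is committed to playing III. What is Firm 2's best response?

IV

With Firm 1 fixed at III, Firm 2's payoffs are: I → 4, II → -4, III → -3, IV → 5.
The maximum is 5, achieved by IV.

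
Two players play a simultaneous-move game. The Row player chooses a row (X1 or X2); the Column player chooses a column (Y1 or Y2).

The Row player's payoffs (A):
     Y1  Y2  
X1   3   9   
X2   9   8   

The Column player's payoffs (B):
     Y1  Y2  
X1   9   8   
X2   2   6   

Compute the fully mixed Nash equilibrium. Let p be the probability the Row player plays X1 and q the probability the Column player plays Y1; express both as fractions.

p = 4/5, q = 1/7

In a mixed NE each player is indifferent between their pure strategies, so the opponent's mix sets the indifference.
The Column player indifferent between Y1 and Y2: p·9 + (1−p)·2 = p·8 + (1−p)·6 ⟹ 2 + 7p = 6 + 2p ⟹ p = 4/5.
The Row player indifferent between X1 and X2: q·3 + (1−q)·9 = q·9 + (1−q)·8 ⟹ 9 + (-6)q = 8 + 1q ⟹ q = 1/7.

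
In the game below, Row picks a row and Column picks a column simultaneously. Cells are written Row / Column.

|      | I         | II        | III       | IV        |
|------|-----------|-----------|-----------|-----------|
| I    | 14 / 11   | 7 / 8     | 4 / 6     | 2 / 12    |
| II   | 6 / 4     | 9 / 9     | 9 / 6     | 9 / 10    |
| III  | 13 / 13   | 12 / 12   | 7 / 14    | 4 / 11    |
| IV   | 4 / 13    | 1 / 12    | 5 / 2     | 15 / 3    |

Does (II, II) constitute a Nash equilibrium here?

Holding Column at II: Row gets 9 from II but could get 12 by switching to III. Row has a profitable deviation.

No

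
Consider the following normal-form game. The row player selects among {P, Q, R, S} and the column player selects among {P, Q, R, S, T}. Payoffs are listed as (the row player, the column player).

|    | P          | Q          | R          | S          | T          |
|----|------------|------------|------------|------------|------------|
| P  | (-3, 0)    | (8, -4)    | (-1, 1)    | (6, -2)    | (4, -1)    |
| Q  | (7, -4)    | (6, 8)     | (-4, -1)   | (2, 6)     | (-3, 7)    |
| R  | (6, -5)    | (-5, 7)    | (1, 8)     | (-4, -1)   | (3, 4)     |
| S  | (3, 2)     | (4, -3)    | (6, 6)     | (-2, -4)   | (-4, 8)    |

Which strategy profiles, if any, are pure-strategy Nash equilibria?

None

A profile is a Nash equilibrium when each player is best-responding to the other.
The row player's best responses — vs P: Q (payoff 7); vs Q: P (payoff 8); vs R: S (payoff 6); vs S: P (payoff 6); vs T: P (payoff 4).
The column player's best responses — vs P: R (payoff 1); vs Q: Q (payoff 8); vs R: R (payoff 8); vs S: T (payoff 8).
No cell has both players best-responding. For instance, the row player's best reply to S is P, but against P the column player prefers R over S.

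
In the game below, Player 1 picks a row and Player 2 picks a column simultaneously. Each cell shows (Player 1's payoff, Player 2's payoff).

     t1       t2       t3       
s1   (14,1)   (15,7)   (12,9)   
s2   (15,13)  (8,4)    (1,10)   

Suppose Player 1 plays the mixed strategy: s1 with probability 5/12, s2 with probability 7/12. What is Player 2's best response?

Compute Player 2's expected payoff from each pure strategy against the given mix.
t1: (5/12)·1 + (7/12)·13 = 8
t2: (5/12)·7 + (7/12)·4 = 21/4
t3: (5/12)·9 + (7/12)·10 = 115/12
Highest expected payoff is 115/12, from t3.

t3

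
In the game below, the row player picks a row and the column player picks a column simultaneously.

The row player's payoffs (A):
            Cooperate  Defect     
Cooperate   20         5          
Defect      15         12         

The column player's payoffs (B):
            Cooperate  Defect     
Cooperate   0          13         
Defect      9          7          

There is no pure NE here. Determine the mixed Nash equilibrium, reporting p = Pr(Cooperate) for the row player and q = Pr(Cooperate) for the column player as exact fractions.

In a mixed NE each player is indifferent between their pure strategies, so the opponent's mix sets the indifference.
The column player indifferent between Cooperate and Defect: p·0 + (1−p)·9 = p·13 + (1−p)·7 ⟹ 9 + (-9)p = 7 + 6p ⟹ p = 2/15.
The row player indifferent between Cooperate and Defect: q·20 + (1−q)·5 = q·15 + (1−q)·12 ⟹ 5 + 15q = 12 + 3q ⟹ q = 7/12.

p = 2/15, q = 7/12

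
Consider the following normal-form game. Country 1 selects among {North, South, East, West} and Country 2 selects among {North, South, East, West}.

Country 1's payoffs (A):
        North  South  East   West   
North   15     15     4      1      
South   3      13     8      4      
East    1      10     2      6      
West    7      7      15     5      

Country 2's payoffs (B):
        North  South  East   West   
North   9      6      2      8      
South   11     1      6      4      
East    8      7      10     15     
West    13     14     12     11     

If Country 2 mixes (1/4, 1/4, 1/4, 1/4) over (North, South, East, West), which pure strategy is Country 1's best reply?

Compute Country 1's expected payoff from each pure strategy against the given mix.
North: (1/4)·15 + (1/4)·15 + (1/4)·4 + (1/4)·1 = 35/4
South: (1/4)·3 + (1/4)·13 + (1/4)·8 + (1/4)·4 = 7
East: (1/4)·1 + (1/4)·10 + (1/4)·2 + (1/4)·6 = 19/4
West: (1/4)·7 + (1/4)·7 + (1/4)·15 + (1/4)·5 = 17/2
Highest expected payoff is 35/4, from North.

North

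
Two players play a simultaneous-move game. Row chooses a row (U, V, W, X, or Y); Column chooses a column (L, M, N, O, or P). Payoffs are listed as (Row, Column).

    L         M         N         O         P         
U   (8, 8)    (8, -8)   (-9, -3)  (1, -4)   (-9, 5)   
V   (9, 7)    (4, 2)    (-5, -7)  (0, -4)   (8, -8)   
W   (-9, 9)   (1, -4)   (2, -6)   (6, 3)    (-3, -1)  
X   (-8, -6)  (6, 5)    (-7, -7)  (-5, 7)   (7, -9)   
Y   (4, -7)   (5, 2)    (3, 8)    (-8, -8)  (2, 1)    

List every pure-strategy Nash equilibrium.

(V, L) and (Y, N)

Check mutual best responses: a cell is a NE iff neither player can gain by unilaterally deviating.
Row's best responses — vs L: V (payoff 9); vs M: U (payoff 8); vs N: Y (payoff 3); vs O: W (payoff 6); vs P: V (payoff 8).
Column's best responses — vs U: L (payoff 8); vs V: L (payoff 7); vs W: L (payoff 9); vs X: O (payoff 7); vs Y: N (payoff 8).
Mutual best responses occur at (V, L) and (Y, N); at each, neither player gains by switching.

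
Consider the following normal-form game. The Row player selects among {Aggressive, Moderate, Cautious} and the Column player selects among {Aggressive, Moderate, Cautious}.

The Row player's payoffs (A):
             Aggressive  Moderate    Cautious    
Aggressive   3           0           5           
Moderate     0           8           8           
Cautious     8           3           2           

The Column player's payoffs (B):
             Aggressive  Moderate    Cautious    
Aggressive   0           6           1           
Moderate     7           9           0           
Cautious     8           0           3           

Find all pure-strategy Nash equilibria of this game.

(Moderate, Moderate) and (Cautious, Aggressive)

Find each player's best response to every opponent strategy; NE are the intersections.
The Row player's best responses — vs Aggressive: Cautious (payoff 8); vs Moderate: Moderate (payoff 8); vs Cautious: Moderate (payoff 8).
The Column player's best responses — vs Aggressive: Moderate (payoff 6); vs Moderate: Moderate (payoff 9); vs Cautious: Aggressive (payoff 8).
Mutual best responses occur at (Moderate, Moderate) and (Cautious, Aggressive); at each, neither player gains by switching.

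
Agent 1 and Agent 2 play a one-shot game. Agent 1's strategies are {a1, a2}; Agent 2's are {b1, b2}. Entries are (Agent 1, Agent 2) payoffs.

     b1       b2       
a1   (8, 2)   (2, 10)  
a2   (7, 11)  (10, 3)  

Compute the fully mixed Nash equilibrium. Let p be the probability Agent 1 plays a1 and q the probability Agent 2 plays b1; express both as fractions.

p = 1/2, q = 8/9

Each player's mixing probability is pinned down by making the *other* player indifferent.
Agent 2 indifferent between b1 and b2: p·2 + (1−p)·11 = p·10 + (1−p)·3 ⟹ 11 + (-9)p = 3 + 7p ⟹ p = 1/2.
Agent 1 indifferent between a1 and a2: q·8 + (1−q)·2 = q·7 + (1−q)·10 ⟹ 2 + 6q = 10 + (-3)q ⟹ q = 8/9.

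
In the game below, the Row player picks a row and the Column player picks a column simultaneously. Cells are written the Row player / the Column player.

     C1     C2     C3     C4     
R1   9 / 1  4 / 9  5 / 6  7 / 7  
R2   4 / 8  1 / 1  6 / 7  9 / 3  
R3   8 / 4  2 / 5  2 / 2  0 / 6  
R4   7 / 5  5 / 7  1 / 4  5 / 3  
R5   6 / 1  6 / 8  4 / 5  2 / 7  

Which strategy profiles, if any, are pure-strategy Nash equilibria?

A profile is a Nash equilibrium when each player is best-responding to the other.
The Row player's best responses — vs C1: R1 (payoff 9); vs C2: R5 (payoff 6); vs C3: R2 (payoff 6); vs C4: R2 (payoff 9).
The Column player's best responses — vs R1: C2 (payoff 9); vs R2: C1 (payoff 8); vs R3: C4 (payoff 6); vs R4: C2 (payoff 7); vs R5: C2 (payoff 8).
The only mutual best response is (R5, C2); neither player gains by switching there.

(R5, C2)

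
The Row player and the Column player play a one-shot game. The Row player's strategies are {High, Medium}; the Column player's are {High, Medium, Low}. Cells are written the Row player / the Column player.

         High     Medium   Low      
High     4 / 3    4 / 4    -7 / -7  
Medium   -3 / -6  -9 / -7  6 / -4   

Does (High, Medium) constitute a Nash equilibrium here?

Holding the Column player at Medium: the Row player gets 4 from High, versus -9 from Medium. No profitable deviation for the Row player.
Holding the Row player at High: the Column player gets 4 from Medium, versus 3 from High, -7 from Low. No profitable deviation for the Column player either.

Yes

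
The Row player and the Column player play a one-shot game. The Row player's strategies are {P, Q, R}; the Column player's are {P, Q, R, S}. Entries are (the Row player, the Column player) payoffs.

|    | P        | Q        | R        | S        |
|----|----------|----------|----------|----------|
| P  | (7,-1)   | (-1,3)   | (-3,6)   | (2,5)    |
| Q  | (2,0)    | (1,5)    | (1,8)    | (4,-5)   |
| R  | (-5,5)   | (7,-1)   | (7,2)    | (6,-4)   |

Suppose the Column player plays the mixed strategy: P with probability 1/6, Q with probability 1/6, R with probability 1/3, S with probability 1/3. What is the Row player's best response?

The Row player's best reply maximizes expected payoff against the mix.
P: (1/6)·7 + (1/6)·(-1) + (1/3)·(-3) + (1/3)·2 = 2/3
Q: (1/6)·2 + (1/6)·1 + (1/3)·1 + (1/3)·4 = 13/6
R: (1/6)·(-5) + (1/6)·7 + (1/3)·7 + (1/3)·6 = 14/3
Highest expected payoff is 14/3, from R.

R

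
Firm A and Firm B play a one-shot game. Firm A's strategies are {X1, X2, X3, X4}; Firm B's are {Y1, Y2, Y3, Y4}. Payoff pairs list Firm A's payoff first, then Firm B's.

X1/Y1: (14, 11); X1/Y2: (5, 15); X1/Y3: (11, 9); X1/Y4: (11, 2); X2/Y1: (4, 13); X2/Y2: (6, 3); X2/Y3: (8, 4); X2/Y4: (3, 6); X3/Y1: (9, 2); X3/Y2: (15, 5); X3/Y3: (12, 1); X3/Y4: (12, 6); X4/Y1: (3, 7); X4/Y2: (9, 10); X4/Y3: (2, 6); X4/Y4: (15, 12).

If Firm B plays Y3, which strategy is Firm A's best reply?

X3

With Firm B fixed at Y3, Firm A's payoffs are: X1 → 11, X2 → 8, X3 → 12, X4 → 2.
The maximum is 12, achieved by X3.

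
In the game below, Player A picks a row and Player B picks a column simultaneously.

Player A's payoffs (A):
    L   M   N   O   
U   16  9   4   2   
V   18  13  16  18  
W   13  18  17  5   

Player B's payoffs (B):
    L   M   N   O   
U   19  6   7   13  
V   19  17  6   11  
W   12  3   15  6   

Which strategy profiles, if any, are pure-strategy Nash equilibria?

A profile is a Nash equilibrium when each player is best-responding to the other.
Player A's best responses — vs L: V (payoff 18); vs M: W (payoff 18); vs N: W (payoff 17); vs O: V (payoff 18).
Player B's best responses — vs U: L (payoff 19); vs V: L (payoff 19); vs W: N (payoff 15).
Mutual best responses occur at (V, L) and (W, N); at each, neither player gains by switching.

(V, L) and (W, N)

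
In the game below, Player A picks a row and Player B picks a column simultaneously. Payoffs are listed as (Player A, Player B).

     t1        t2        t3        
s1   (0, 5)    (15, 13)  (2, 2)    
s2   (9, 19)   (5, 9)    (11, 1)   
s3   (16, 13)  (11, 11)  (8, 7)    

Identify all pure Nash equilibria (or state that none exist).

(s1, t2) and (s3, t1)

Check mutual best responses: a cell is a NE iff neither player can gain by unilaterally deviating.
Player A's best responses — vs t1: s3 (payoff 16); vs t2: s1 (payoff 15); vs t3: s2 (payoff 11).
Player B's best responses — vs s1: t2 (payoff 13); vs s2: t1 (payoff 19); vs s3: t1 (payoff 13).
Mutual best responses occur at (s1, t2) and (s3, t1); at each, neither player gains by switching.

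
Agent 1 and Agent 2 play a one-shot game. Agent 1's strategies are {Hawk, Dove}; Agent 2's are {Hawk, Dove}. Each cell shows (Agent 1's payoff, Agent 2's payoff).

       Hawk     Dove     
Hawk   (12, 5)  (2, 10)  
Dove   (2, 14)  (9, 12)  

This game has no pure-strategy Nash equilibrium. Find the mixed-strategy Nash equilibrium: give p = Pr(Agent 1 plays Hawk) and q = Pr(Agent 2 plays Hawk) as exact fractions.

p = 2/7, q = 7/17

Each player's mixing probability is pinned down by making the *other* player indifferent.
Agent 2 indifferent between Hawk and Dove: p·5 + (1−p)·14 = p·10 + (1−p)·12 ⟹ 14 + (-9)p = 12 + (-2)p ⟹ p = 2/7.
Agent 1 indifferent between Hawk and Dove: q·12 + (1−q)·2 = q·2 + (1−q)·9 ⟹ 2 + 10q = 9 + (-7)q ⟹ q = 7/17.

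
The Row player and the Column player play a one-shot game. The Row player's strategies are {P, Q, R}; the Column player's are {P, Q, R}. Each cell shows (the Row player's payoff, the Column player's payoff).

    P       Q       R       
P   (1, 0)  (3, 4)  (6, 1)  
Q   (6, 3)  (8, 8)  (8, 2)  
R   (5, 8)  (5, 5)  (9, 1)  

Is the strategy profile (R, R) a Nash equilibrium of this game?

No

Holding the Column player at R: the Row player gets 9 from R, versus 6 from P, 8 from Q. No profitable deviation for the Row player.
Holding the Row player at R: the Column player gets 1 from R but could get 8 by switching to P. The Column player has a profitable deviation.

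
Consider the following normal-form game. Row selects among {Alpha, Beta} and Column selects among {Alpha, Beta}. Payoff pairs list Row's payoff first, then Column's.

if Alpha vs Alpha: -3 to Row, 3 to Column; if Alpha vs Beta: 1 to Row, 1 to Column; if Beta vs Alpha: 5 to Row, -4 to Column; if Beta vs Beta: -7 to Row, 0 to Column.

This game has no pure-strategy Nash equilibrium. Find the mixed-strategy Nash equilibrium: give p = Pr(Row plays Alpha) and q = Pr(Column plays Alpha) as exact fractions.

In a mixed NE each player is indifferent between their pure strategies, so the opponent's mix sets the indifference.
Column indifferent between Alpha and Beta: p·3 + (1−p)·(-4) = p·1 + (1−p)·0 ⟹ (-4) + 7p = 0 + 1p ⟹ p = 2/3.
Row indifferent between Alpha and Beta: q·(-3) + (1−q)·1 = q·5 + (1−q)·(-7) ⟹ 1 + (-4)q = (-7) + 12q ⟹ q = 1/2.

p = 2/3, q = 1/2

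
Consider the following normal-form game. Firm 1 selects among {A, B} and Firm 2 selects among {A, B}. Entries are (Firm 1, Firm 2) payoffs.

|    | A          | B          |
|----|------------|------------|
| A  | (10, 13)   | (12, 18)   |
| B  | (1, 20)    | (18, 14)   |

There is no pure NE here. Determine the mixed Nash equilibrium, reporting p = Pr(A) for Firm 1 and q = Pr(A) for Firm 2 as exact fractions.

Each player's mixing probability is pinned down by making the *other* player indifferent.
Firm 2 indifferent between A and B: p·13 + (1−p)·20 = p·18 + (1−p)·14 ⟹ 20 + (-7)p = 14 + 4p ⟹ p = 6/11.
Firm 1 indifferent between A and B: q·10 + (1−q)·12 = q·1 + (1−q)·18 ⟹ 12 + (-2)q = 18 + (-17)q ⟹ q = 2/5.

p = 6/11, q = 2/5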